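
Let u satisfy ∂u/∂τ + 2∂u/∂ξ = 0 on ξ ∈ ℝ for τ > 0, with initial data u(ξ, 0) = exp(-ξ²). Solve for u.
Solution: By method of characteristics (waves move right with speed 2):
Along characteristics ξ - 2τ = const, u is constant, so u(ξ,τ) = f(ξ - 2τ) with f = u(·, 0).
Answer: u(ξ, τ) = exp(-(ξ - 2τ)²)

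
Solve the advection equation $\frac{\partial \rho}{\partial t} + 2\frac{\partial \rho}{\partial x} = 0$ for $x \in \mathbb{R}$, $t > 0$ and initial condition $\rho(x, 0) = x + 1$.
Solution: By method of characteristics (waves move right with speed 2):
Along characteristics $x - 2t =$ const, $\rho$ is constant, so $\rho(x,t) = f(x - 2t)$ with $f = \rho( \cdot , 0)$.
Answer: $\rho(x, t) = -2 t + x + 1$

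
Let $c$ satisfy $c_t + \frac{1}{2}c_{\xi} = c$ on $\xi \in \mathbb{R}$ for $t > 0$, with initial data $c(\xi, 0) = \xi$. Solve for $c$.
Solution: Substitute $c = e^{t}u$.
Then $c_t = e^{t}(u_t + u)$, $c_{\xi} = e^{t}u_{\xi}$; substituting and dividing by $e^{t}$, the lower-order terms cancel: $u_t + \frac{1}{2}u_{\xi} = 0$ (standard advection equation).
Data for $u$: $u(\xi,0) = c(\xi,0) = \xi$.
By characteristics ($d\xi/dt = 1/2$), $u(\xi,t) = f(\xi - \frac{1}{2}t)$ with $f = u( \cdot , 0)$.
So $u(\xi,t) = -\frac{1}{2} t + \xi$, and $c(\xi,t) = e^{t}u(\xi,t)$.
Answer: $c(\xi, t) = \xi e^{t} - \frac{1}{2} t e^{t}$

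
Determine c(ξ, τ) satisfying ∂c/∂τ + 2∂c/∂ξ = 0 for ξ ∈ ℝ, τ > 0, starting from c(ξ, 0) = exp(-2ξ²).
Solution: By method of characteristics (waves move right with speed 2):
Along characteristics ξ - 2τ = const, c is constant, so c(ξ,τ) = f(ξ - 2τ) with f = c(·, 0).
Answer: c(ξ, τ) = exp(-2(ξ - 2τ)²)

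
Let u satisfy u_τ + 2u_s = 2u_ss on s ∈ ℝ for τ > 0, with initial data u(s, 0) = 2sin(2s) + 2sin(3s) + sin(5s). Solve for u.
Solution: Change to a moving frame: let η = s - 2τ, σ = τ and write u(s,τ) = w(η,σ).
By the chain rule u_τ = w_σ - 2w_η, u_s = w_η, u_ss = w_ηη.
Then u_τ + 2u_s = w_σ: the advection term cancels and the PDE becomes the heat equation w_σ = 2w_ηη on η ∈ ℝ.
Initial data: w(η,0) = u(η,0) = 2sin(2η) + 2sin(3η) + sin(5η).
On η ∈ ℝ each mode satisfies (sin(nη))″ = -n² sin(nη), so exp(-2n²σ) sin(nη) solves the heat equation; by superposition w(η,σ) = Σ c_n exp(-2n²σ) sin(nη).
Reading off the coefficients: c_2=2, c_3=2, c_5=1, so w(η,σ) = 2exp(-8σ)sin(2η) + 2exp(-18σ)sin(3η) + exp(-50σ)sin(5η).
Substituting back η = s - 2τ, σ = τ: u(s,τ) = w(s - 2τ, τ).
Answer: u(s, τ) = 2exp(-8τ)sin(2s - 4τ) + 2exp(-18τ)sin(3s - 6τ) + exp(-50τ)sin(5s - 10τ)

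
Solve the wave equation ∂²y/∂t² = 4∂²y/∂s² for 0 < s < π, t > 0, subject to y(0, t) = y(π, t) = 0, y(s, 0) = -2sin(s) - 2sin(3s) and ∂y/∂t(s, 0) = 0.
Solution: Using separation of variables y = X(s)T(t):
Eigenfunctions: sin(ns), n = 1, 2, 3, ...
General solution: y(s, t) = Σ [A_n cos(2n t) + B_n sin(2n t)] sin(ns)
From y(s,0) = -2sin(s) - 2sin(3s): A_1=-2, A_3=-2. From y_t(s,0) = 0: all B_n = 0.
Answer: y(s, t) = -2sin(s)cos(2t) - 2sin(3s)cos(6t)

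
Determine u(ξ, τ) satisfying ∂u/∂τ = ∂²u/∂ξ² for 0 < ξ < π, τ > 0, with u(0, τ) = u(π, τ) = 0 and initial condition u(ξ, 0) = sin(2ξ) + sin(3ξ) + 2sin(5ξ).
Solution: Using separation of variables u = X(ξ)T(τ):
Eigenfunctions: sin(nξ), n = 1, 2, 3, ...
General solution: u(ξ, τ) = Σ c_n sin(nξ) exp(-n² τ)
Matching u(ξ,0) = sin(2ξ) + sin(3ξ) + 2sin(5ξ) term by term: c_2=1, c_3=1, c_5=2.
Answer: u(ξ, τ) = exp(-4τ)sin(2ξ) + exp(-9τ)sin(3ξ) + 2exp(-25τ)sin(5ξ)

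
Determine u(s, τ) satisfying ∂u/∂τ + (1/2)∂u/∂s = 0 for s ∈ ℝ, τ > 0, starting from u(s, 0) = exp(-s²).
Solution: By method of characteristics (waves move right with speed 1/2):
Along characteristics s - (1/2)τ = const, u is constant, so u(s,τ) = f(s - (1/2)τ) with f = u(·, 0).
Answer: u(s, τ) = exp(-(s - τ/2)²)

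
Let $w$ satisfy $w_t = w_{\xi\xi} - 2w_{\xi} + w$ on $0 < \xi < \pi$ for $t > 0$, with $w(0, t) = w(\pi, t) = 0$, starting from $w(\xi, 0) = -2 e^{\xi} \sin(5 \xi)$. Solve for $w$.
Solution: Substitute $w = e^{\xi}u$, i.e. $u = e^{-\xi}w$.
By the product rule, $w_{\xi} = e^{\xi}(u_{\xi} + u)$, $w_{\xi\xi} = e^{\xi}(u_{\xi\xi} + 2u_{\xi} + u)$, $w_t = e^{\xi}u_t$.
Substituting into the PDE and dividing by $e^{\xi}$: $u_t = (u_{\xi\xi} + 2u_{\xi} + u) - 2(u_{\xi} + u) + u$.
The lower-order terms cancel, leaving the standard heat equation $u_t = u_{\xi\xi}$.
Initial data for $u$: $u(\xi,0) = e^{-\xi}w(\xi,0) = -2 \sin(5 \xi)$. The boundary conditions carry over: $u(0,t) = u(\pi,t) = 0$.
Solve for $u$:
  Using separation of variables $u = X(\xi)T(t)$:
  Eigenfunctions: $\sin(n\xi)$, $n = 1, 2, 3, \ldots$
  General solution: $u(\xi, t) = \sum c_n \sin(n\xi) e^{-n^2 t}$
  Matching $u(\xi,0) = -2 \sin(5 \xi)$ term by term: $c_5=-2$.
Hence $u(\xi,t) = -2 e^{-25 t} \sin(5 \xi)$.
Transform back: $w(\xi,t) = e^{\xi}u(\xi,t)$.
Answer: $w(\xi, t) = -2 e^{\xi} e^{-25 t} \sin(5 \xi)$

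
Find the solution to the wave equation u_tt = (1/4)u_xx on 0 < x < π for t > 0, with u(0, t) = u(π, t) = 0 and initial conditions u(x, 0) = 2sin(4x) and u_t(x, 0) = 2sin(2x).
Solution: Separating variables: u = Σ [A_n cos(ω_n t) + B_n sin(ω_n t)] sin(nx), ω_n = n/2. From ICs (B_n = velocity coefficient / ω_n): A_4=2, B_2=2.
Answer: u(x, t) = 2sin(t)sin(2x) + 2sin(4x)cos(2t)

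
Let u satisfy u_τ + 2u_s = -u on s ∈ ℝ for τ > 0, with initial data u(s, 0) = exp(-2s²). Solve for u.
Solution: Substitute u = exp(-τ)w, i.e. w = exp(τ)u.
By the product rule, u_τ = exp(-τ)(w_τ - w), u_s = exp(-τ)w_s.
Substituting into the PDE and dividing by exp(-τ): w_τ - w + 2w_s = -w.
The lower-order terms cancel, leaving the standard advection equation w_τ + 2w_s = 0.
Initial data for w: w(s,0) = u(s,0) = exp(-2s²).
Solve for w:
  By method of characteristics (waves move right with speed 2):
  Along characteristics s - 2τ = const, w is constant, so w(s,τ) = f(s - 2τ) with f = w(·, 0).
Hence w(s,τ) = exp(-2(s - 2τ)²).
Transform back: u(s,τ) = exp(-τ)w(s,τ).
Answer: u(s, τ) = exp(-τ)exp(-2(s - 2τ)²)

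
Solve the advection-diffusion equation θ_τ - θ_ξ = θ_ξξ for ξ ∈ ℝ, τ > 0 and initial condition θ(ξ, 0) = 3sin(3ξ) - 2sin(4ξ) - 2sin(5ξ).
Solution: Moving frame: η = ξ + τ, σ = τ, θ = u(η,σ), so θ_τ = u_σ + u_η and θ_ξξ = u_ηη.
Hence θ_τ - θ_ξ = u_σ and the PDE becomes the heat equation u_σ = u_ηη on η ∈ ℝ.
Initial data: u(η,0) = θ(η,0) = 3sin(3η) - 2sin(4η) - 2sin(5η). Each mode sin(nη) decays as exp(-n²σ) on ℝ, so u(η,σ) = Σ c_n exp(-n²σ) sin(nη) with c_3=3, c_4=-2, c_5=-2: u(η,σ) = 3exp(-9σ)sin(3η) - 2exp(-16σ)sin(4η) - 2exp(-25σ)sin(5η).
Substituting back: θ(ξ,τ) = u(ξ + τ, τ).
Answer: θ(ξ, τ) = 3exp(-9τ)sin(3ξ + 3τ) - 2exp(-16τ)sin(4ξ + 4τ) - 2exp(-25τ)sin(5ξ + 5τ)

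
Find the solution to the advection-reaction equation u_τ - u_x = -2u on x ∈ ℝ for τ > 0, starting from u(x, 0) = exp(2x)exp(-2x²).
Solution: Substitute u = exp(2x)w.
Then u_x = exp(2x)(w_x + 2w), u_τ = exp(2x)w_τ; substituting and dividing by exp(2x), the lower-order terms cancel: w_τ - w_x = 0 (standard advection equation).
Data for w: w(x,0) = exp(-2x)u(x,0) = exp(-2x²).
By characteristics (dx/dτ = -1), w(x,τ) = f(x + τ) with f = w(·, 0).
So w(x,τ) = exp(-2(x + τ)²), and u(x,τ) = exp(2x)w(x,τ).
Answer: u(x, τ) = exp(2x)exp(-2(x + τ)²)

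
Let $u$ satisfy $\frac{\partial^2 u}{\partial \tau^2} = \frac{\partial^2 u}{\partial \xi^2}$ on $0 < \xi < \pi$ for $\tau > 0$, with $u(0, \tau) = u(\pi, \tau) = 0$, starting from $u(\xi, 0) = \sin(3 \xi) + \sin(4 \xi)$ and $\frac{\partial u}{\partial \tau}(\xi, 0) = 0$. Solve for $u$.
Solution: Using separation of variables $u = X(\xi)T(\tau)$:
Eigenfunctions: $\sin(n\xi)$, $n = 1, 2, 3, \ldots$
General solution: $u(\xi, \tau) = \sum [A_n \cos(n \tau) + B_n \sin(n \tau)] \sin(n\xi)$
From $u(\xi,0) = \sin(3 \xi) + \sin(4 \xi)$: $A_3=1, A_4=1$. From $u_{\tau}(\xi,0) = 0$: all $B_n = 0$.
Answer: $u(\xi, \tau) = \sin(3 \xi) \cos(3 \tau) + \sin(4 \xi) \cos(4 \tau)$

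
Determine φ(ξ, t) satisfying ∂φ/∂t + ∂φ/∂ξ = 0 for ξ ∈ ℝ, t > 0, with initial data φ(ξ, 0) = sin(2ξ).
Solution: By characteristics (dξ/dt = 1), φ(ξ,t) = f(ξ - t) with f = φ(·, 0).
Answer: φ(ξ, t) = -sin(2t - 2ξ)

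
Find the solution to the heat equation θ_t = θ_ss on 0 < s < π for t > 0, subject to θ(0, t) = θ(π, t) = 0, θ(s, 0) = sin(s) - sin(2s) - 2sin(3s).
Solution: Using separation of variables θ = X(s)G(t):
Eigenfunctions: sin(ns), n = 1, 2, 3, ...
General solution: θ(s, t) = Σ c_n sin(ns) exp(-n² t)
Matching θ(s,0) = sin(s) - sin(2s) - 2sin(3s) term by term: c_1=1, c_2=-1, c_3=-2.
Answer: θ(s, t) = exp(-t)sin(s) - exp(-4t)sin(2s) - 2exp(-9t)sin(3s)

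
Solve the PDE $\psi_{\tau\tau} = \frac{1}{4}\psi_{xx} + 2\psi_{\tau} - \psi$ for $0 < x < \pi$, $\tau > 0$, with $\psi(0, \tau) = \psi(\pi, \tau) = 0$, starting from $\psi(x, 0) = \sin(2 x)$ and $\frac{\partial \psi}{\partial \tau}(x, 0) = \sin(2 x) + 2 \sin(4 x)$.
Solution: Substitute $\psi = e^{\tau}u$.
Then $\psi_{\tau} = e^{\tau}(u_{\tau} + u)$, $\psi_{\tau\tau} = e^{\tau}(u_{\tau\tau} + 2u_{\tau} + u)$, $\psi_{xx} = e^{\tau}u_{xx}$; substituting and dividing by $e^{\tau}$, the lower-order terms cancel: $u_{\tau\tau} = \frac{1}{4}u_{xx}$ (standard wave equation).
Data for $u$: $u(x,0) = \psi(x,0) = \sin(2 x)$; $u_{\tau}(x,0) = \psi_{\tau}(x,0) - \psi(x,0) = 2 \sin(4 x)$. The boundary conditions carry over: $u(0,\tau) = u(\pi,\tau) = 0$.
Separating variables: $u = \sum [A_n \cos(\omega_n \tau) + B_n \sin(\omega_n \tau)] \sin(nx)$, $\omega_n = n/2$. From ICs ($B_n$ = velocity coefficient / $\omega_n$): $A_2=1, B_4=1$.
So $u(x,\tau) = \sin(2 x) \cos(\tau) + \sin(4 x) \sin(2 \tau)$, and $\psi(x,\tau) = e^{\tau}u(x,\tau)$.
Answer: $\psi(x, \tau) = e^{\tau} \sin(2 \tau) \sin(4 x) + e^{\tau} \sin(2 x) \cos(\tau)$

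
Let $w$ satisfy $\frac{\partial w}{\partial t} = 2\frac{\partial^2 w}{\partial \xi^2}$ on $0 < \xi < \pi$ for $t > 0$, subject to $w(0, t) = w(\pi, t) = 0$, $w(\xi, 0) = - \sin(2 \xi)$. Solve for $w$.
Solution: Separating variables: $w = \sum c_n e^{-2n^2t} \sin(n\xi)$. From $w(\xi,0) = - \sin(2 \xi)$: $c_2=-1$.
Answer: $w(\xi, t) = - e^{-8 t} \sin(2 \xi)$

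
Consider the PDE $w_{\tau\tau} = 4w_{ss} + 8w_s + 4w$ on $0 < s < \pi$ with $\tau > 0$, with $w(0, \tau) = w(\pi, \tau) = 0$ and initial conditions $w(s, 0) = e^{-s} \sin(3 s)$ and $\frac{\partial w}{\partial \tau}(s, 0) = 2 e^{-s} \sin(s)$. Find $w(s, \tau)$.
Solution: Substitute $w = e^{-s}u$, i.e. $u = e^{s}w$.
By the product rule, $w_s = e^{-s}(u_s - u)$, $w_{ss} = e^{-s}(u_{ss} - 2u_s + u)$, $w_{\tau\tau} = e^{-s}u_{\tau\tau}$.
Substituting into the PDE and dividing by $e^{-s}$: $u_{\tau\tau} = 4(u_{ss} - 2u_s + u) + 8(u_s - u) + 4u$.
The lower-order terms cancel, leaving the standard wave equation $u_{\tau\tau} = 4u_{ss}$.
Initial data for $u$: $u(s,0) = e^{s}w(s,0) = \sin(3 s)$; $u_{\tau}(s,0) = e^{s}w_{\tau}(s,0) = 2 \sin(s)$. The boundary conditions carry over: $u(0,\tau) = u(\pi,\tau) = 0$.
Solve for $u$:
  Using separation of variables $u = X(s)T(\tau)$:
  Eigenfunctions: $\sin(ns)$, $n = 1, 2, 3, \ldots$
  General solution: $u(s, \tau) = \sum [A_n \cos(2n \tau) + B_n \sin(2n \tau)] \sin(ns)$
  From $u(s,0) = \sin(3 s)$: $A_3=1$. From $u_{\tau}(s,0) = 2 \sin(s)$, using $u_{\tau}(s,0) = \sum \omega_n B_n \sin(ns)$ with $\omega_n = 2n$: $B_1 = 2/2 = 1$.
Hence $u(s,\tau) = \sin(s) \sin(2 \tau) + \sin(3 s) \cos(6 \tau)$.
Transform back: $w(s,\tau) = e^{-s}u(s,\tau)$.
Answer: $w(s, \tau) = e^{-s} \sin(2 \tau) \sin(s) + e^{-s} \sin(3 s) \cos(6 \tau)$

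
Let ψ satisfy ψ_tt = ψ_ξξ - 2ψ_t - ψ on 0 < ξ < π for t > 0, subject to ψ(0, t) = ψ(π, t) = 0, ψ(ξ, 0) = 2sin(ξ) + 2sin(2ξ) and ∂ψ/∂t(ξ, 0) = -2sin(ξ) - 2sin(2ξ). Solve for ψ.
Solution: Substitute ψ = exp(-t)u, i.e. u = exp(t)ψ.
By the product rule, ψ_t = exp(-t)(u_t - u), ψ_tt = exp(-t)(u_tt - 2u_t + u), ψ_ξξ = exp(-t)u_ξξ.
Substituting into the PDE and dividing by exp(-t): u_tt - 2u_t + u = u_ξξ - 2(u_t - u) - u.
The lower-order terms cancel, leaving the standard wave equation u_tt = u_ξξ.
Initial data for u: u(ξ,0) = ψ(ξ,0) = 2sin(ξ) + 2sin(2ξ); u_t(ξ,0) = ψ_t(ξ,0) + ψ(ξ,0) = 0. The boundary conditions carry over: u(0,t) = u(π,t) = 0.
Solve for u:
  Using separation of variables u = X(ξ)T(t):
  Eigenfunctions: sin(nξ), n = 1, 2, 3, ...
  General solution: u(ξ, t) = Σ [A_n cos(n t) + B_n sin(n t)] sin(nξ)
  From u(ξ,0) = 2sin(ξ) + 2sin(2ξ): A_1=2, A_2=2. From u_t(ξ,0) = 0: all B_n = 0.
Hence u(ξ,t) = 2sin(ξ)cos(t) + 2sin(2ξ)cos(2t).
Transform back: ψ(ξ,t) = exp(-t)u(ξ,t).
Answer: ψ(ξ, t) = 2exp(-t)sin(ξ)cos(t) + 2exp(-t)sin(2ξ)cos(2t)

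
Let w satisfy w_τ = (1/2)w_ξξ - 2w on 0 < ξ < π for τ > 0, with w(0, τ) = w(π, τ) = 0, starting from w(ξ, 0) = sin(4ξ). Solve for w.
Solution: Substitute w = exp(-2τ)u, i.e. u = exp(2τ)w.
By the product rule, w_τ = exp(-2τ)(u_τ - 2u), w_ξξ = exp(-2τ)u_ξξ.
Substituting into the PDE and dividing by exp(-2τ): u_τ - 2u = (1/2)u_ξξ - 2u.
The lower-order terms cancel, leaving the standard heat equation u_τ = (1/2)u_ξξ.
Initial data for u: u(ξ,0) = w(ξ,0) = sin(4ξ). The boundary conditions carry over: u(0,τ) = u(π,τ) = 0.
Solve for u:
  Using separation of variables u = X(ξ)T(τ):
  Eigenfunctions: sin(nξ), n = 1, 2, 3, ...
  General solution: u(ξ, τ) = Σ c_n sin(nξ) exp(-n² τ/2)
  Matching u(ξ,0) = sin(4ξ) term by term: c_4=1.
Hence u(ξ,τ) = exp(-8τ)sin(4ξ).
Transform back: w(ξ,τ) = exp(-2τ)u(ξ,τ).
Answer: w(ξ, τ) = exp(-10τ)sin(4ξ)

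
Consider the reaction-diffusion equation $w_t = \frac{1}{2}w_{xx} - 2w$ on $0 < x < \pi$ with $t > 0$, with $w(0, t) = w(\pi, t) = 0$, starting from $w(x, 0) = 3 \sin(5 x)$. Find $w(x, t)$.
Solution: Substitute $w = e^{-2t}u$.
Then $w_t = e^{-2t}(u_t - 2u)$, $w_{xx} = e^{-2t}u_{xx}$; substituting and dividing by $e^{-2t}$, the lower-order terms cancel: $u_t = \frac{1}{2}u_{xx}$ (standard heat equation).
Data for $u$: $u(x,0) = w(x,0) = 3 \sin(5 x)$. The boundary conditions carry over: $u(0,t) = u(\pi,t) = 0$.
Separating variables: $u = \sum c_n e^{-n^2t/2} \sin(nx)$. From $u(x,0) = 3 \sin(5 x)$: $c_5=3$.
So $u(x,t) = 3 e^{-25 t/2} \sin(5 x)$, and $w(x,t) = e^{-2t}u(x,t)$.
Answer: $w(x, t) = 3 e^{-29 t/2} \sin(5 x)$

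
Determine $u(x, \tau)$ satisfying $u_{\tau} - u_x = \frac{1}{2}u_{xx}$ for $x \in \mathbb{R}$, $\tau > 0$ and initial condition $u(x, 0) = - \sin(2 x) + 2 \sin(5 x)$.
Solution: Moving frame: $\eta = x + \tau$, $\sigma = \tau$, $u = w(\eta,\sigma)$, so $u_{\tau} = w_{\sigma} + w_{\eta}$ and $u_{xx} = w_{\eta\eta}$.
Hence $u_{\tau} - u_x = w_{\sigma}$ and the PDE becomes the heat equation $w_{\sigma} = \frac{1}{2}w_{\eta\eta}$ on $\eta \in \mathbb{R}$.
Initial data: $w(\eta,0) = u(\eta,0) = - \sin(2 \eta) + 2 \sin(5 \eta)$. Each mode $\sin(n\eta)$ decays as $e^{-n^2\sigma/2}$ on $\mathbb{R}$, so $w(\eta,\sigma) = \sum c_n e^{-n^2\sigma/2} \sin(n\eta)$ with $c_2=-1, c_5=2$: $w(\eta,\sigma) = - e^{-2 \sigma} \sin(2 \eta) + 2 e^{-25 \sigma/2} \sin(5 \eta)$.
Substituting back: $u(x,\tau) = w(x + \tau, \tau)$.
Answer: $u(x, \tau) = - e^{-2 \tau} \sin(2 \tau + 2 x) + 2 e^{-25 \tau/2} \sin(5 \tau + 5 x)$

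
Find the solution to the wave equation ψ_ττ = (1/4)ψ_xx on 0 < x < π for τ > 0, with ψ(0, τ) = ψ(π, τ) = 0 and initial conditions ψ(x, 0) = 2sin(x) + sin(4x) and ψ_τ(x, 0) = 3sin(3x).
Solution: Separating variables: ψ = Σ [A_n cos(ω_n τ) + B_n sin(ω_n τ)] sin(nx), ω_n = n/2. From ICs (B_n = velocity coefficient / ω_n): A_1=2, A_4=1, B_3=2.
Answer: ψ(x, τ) = 2sin(x)cos(τ/2) + 2sin(3x)sin(3τ/2) + sin(4x)cos(2τ)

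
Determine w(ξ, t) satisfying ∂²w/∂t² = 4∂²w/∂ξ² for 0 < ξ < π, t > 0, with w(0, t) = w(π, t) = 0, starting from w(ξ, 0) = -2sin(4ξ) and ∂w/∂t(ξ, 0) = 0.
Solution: Separating variables: w = Σ [A_n cos(ω_n t) + B_n sin(ω_n t)] sin(nξ), ω_n = 2n. From ICs: A_4=-2.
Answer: w(ξ, t) = -2sin(4ξ)cos(8t)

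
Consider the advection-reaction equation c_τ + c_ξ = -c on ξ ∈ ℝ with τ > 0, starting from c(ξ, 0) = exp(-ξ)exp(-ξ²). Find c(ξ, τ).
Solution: Substitute c = exp(-ξ)u, i.e. u = exp(ξ)c.
By the product rule, c_ξ = exp(-ξ)(u_ξ - u), c_τ = exp(-ξ)u_τ.
Substituting into the PDE and dividing by exp(-ξ): u_τ + (u_ξ - u) = -u.
The lower-order terms cancel, leaving the standard advection equation u_τ + u_ξ = 0.
Initial data for u: u(ξ,0) = exp(ξ)c(ξ,0) = exp(-ξ²).
Solve for u:
  By method of characteristics (waves move right with speed 1):
  Along characteristics ξ - τ = const, u is constant, so u(ξ,τ) = f(ξ - τ) with f = u(·, 0).
Hence u(ξ,τ) = exp(-(ξ - τ)²).
Transform back: c(ξ,τ) = exp(-ξ)u(ξ,τ).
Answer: c(ξ, τ) = exp(-ξ)exp(-(ξ - τ)²)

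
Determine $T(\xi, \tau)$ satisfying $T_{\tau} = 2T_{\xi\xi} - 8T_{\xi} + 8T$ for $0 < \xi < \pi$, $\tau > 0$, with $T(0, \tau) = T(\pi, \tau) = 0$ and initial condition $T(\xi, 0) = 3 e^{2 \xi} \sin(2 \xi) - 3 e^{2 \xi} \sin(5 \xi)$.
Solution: Substitute $T = e^{2\xi}u$.
Then $T_{\xi} = e^{2\xi}(u_{\xi} + 2u)$, $T_{\xi\xi} = e^{2\xi}(u_{\xi\xi} + 4u_{\xi} + 4u)$, $T_{\tau} = e^{2\xi}u_{\tau}$; substituting and dividing by $e^{2\xi}$, the lower-order terms cancel: $u_{\tau} = 2u_{\xi\xi}$ (standard heat equation).
Data for $u$: $u(\xi,0) = e^{-2\xi}T(\xi,0) = 3 \sin(2 \xi) - 3 \sin(5 \xi)$. The boundary conditions carry over: $u(0,\tau) = u(\pi,\tau) = 0$.
Separating variables: $u = \sum c_n e^{-2n^2\tau} \sin(n\xi)$. From $u(\xi,0) = 3 \sin(2 \xi) - 3 \sin(5 \xi)$: $c_2=3, c_5=-3$.
So $u(\xi,\tau) = 3 e^{-8 \tau} \sin(2 \xi) - 3 e^{-50 \tau} \sin(5 \xi)$, and $T(\xi,\tau) = e^{2\xi}u(\xi,\tau)$.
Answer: $T(\xi, \tau) = 3 e^{-8 \tau} e^{2 \xi} \sin(2 \xi) - 3 e^{-50 \tau} e^{2 \xi} \sin(5 \xi)$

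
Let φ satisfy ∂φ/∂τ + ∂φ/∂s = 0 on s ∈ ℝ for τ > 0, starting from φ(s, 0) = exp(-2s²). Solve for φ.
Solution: By characteristics (ds/dτ = 1), φ(s,τ) = f(s - τ) with f = φ(·, 0).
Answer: φ(s, τ) = exp(-2(s - τ)²)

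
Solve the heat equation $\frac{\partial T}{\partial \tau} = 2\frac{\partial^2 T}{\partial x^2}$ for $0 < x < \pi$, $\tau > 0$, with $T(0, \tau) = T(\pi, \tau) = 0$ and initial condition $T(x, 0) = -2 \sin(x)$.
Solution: Separating variables: $T = \sum c_n e^{-2n^2\tau} \sin(nx)$. From $T(x,0) = -2 \sin(x)$: $c_1=-2$.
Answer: $T(x, \tau) = -2 e^{-2 \tau} \sin(x)$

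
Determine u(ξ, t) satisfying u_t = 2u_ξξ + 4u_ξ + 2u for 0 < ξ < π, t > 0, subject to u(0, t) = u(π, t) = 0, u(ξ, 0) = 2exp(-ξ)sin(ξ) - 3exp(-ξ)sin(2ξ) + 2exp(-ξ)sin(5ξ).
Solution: Substitute u = exp(-ξ)w, i.e. w = exp(ξ)u.
By the product rule, u_ξ = exp(-ξ)(w_ξ - w), u_ξξ = exp(-ξ)(w_ξξ - 2w_ξ + w), u_t = exp(-ξ)w_t.
Substituting into the PDE and dividing by exp(-ξ): w_t = 2(w_ξξ - 2w_ξ + w) + 4(w_ξ - w) + 2w.
The lower-order terms cancel, leaving the standard heat equation w_t = 2w_ξξ.
Initial data for w: w(ξ,0) = exp(ξ)u(ξ,0) = 2sin(ξ) - 3sin(2ξ) + 2sin(5ξ). The boundary conditions carry over: w(0,t) = w(π,t) = 0.
Solve for w:
  Using separation of variables w = X(ξ)T(t):
  Eigenfunctions: sin(nξ), n = 1, 2, 3, ...
  General solution: w(ξ, t) = Σ c_n sin(nξ) exp(-2n² t)
  Matching w(ξ,0) = 2sin(ξ) - 3sin(2ξ) + 2sin(5ξ) term by term: c_1=2, c_2=-3, c_5=2.
Hence w(ξ,t) = 2exp(-2t)sin(ξ) - 3exp(-8t)sin(2ξ) + 2exp(-50t)sin(5ξ).
Transform back: u(ξ,t) = exp(-ξ)w(ξ,t).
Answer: u(ξ, t) = 2exp(-2t)exp(-ξ)sin(ξ) - 3exp(-8t)exp(-ξ)sin(2ξ) + 2exp(-50t)exp(-ξ)sin(5ξ)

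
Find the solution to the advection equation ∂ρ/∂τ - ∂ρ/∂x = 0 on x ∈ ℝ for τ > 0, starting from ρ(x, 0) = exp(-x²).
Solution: By method of characteristics (waves move left with speed 1):
Along characteristics x + τ = const, ρ is constant, so ρ(x,τ) = f(x + τ) with f = ρ(·, 0).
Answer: ρ(x, τ) = exp(-(x + τ)²)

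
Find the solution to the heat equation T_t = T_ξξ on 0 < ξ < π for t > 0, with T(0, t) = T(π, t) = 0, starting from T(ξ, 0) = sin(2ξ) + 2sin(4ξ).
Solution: Using separation of variables T = X(ξ)G(t):
Eigenfunctions: sin(nξ), n = 1, 2, 3, ...
General solution: T(ξ, t) = Σ c_n sin(nξ) exp(-n² t)
Matching T(ξ,0) = sin(2ξ) + 2sin(4ξ) term by term: c_2=1, c_4=2.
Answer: T(ξ, t) = exp(-4t)sin(2ξ) + 2exp(-16t)sin(4ξ)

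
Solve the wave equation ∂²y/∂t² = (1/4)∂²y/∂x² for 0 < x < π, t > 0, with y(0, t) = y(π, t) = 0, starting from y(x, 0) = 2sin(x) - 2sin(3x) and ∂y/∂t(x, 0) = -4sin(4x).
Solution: Using separation of variables y = X(x)T(t):
Eigenfunctions: sin(nx), n = 1, 2, 3, ...
General solution: y(x, t) = Σ [A_n cos(n t/2) + B_n sin(n t/2)] sin(nx)
From y(x,0) = 2sin(x) - 2sin(3x): A_1=2, A_3=-2. From y_t(x,0) = -4sin(4x), using y_t(x,0) = Σ ω_n B_n sin(nx) with ω_n = n/2: B_4 = (-4)/2 = -2.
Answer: y(x, t) = -2sin(2t)sin(4x) + 2sin(x)cos(t/2) - 2sin(3x)cos(3t/2)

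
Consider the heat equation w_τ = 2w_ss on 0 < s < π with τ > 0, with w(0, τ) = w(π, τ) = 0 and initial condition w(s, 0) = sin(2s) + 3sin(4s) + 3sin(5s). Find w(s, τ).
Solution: Using separation of variables w = X(s)T(τ):
Eigenfunctions: sin(ns), n = 1, 2, 3, ...
General solution: w(s, τ) = Σ c_n sin(ns) exp(-2n² τ)
Matching w(s,0) = sin(2s) + 3sin(4s) + 3sin(5s) term by term: c_2=1, c_4=3, c_5=3.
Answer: w(s, τ) = exp(-8τ)sin(2s) + 3exp(-32τ)sin(4s) + 3exp(-50τ)sin(5s)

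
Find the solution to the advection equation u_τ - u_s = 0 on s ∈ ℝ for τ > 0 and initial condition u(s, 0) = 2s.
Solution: By method of characteristics (waves move left with speed 1):
Along characteristics s + τ = const, u is constant, so u(s,τ) = f(s + τ) with f = u(·, 0).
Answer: u(s, τ) = 2s + 2τ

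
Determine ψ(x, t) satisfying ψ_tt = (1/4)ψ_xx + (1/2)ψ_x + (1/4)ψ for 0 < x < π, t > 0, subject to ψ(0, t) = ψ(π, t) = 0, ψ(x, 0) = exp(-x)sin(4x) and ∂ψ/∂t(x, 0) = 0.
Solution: Substitute ψ = exp(-x)u, i.e. u = exp(x)ψ.
By the product rule, ψ_x = exp(-x)(u_x - u), ψ_xx = exp(-x)(u_xx - 2u_x + u), ψ_tt = exp(-x)u_tt.
Substituting into the PDE and dividing by exp(-x): u_tt = (1/4)(u_xx - 2u_x + u) + (1/2)(u_x - u) + (1/4)u.
The lower-order terms cancel, leaving the standard wave equation u_tt = (1/4)u_xx.
Initial data for u: u(x,0) = exp(x)ψ(x,0) = sin(4x); u_t(x,0) = exp(x)ψ_t(x,0) = 0. The boundary conditions carry over: u(0,t) = u(π,t) = 0.
Solve for u:
  Using separation of variables u = X(x)T(t):
  Eigenfunctions: sin(nx), n = 1, 2, 3, ...
  General solution: u(x, t) = Σ [A_n cos(n t/2) + B_n sin(n t/2)] sin(nx)
  From u(x,0) = sin(4x): A_4=1. From u_t(x,0) = 0: all B_n = 0.
Hence u(x,t) = sin(4x)cos(2t).
Transform back: ψ(x,t) = exp(-x)u(x,t).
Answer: ψ(x, t) = exp(-x)sin(4x)cos(2t)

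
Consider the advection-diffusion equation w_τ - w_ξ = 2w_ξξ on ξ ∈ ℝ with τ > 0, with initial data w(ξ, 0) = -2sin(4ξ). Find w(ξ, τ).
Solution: Moving frame: η = ξ + τ, σ = τ, w = u(η,σ), so w_τ = u_σ + u_η and w_ξξ = u_ηη.
Hence w_τ - w_ξ = u_σ and the PDE becomes the heat equation u_σ = 2u_ηη on η ∈ ℝ.
Initial data: u(η,0) = w(η,0) = -2sin(4η). Each mode sin(nη) decays as exp(-2n²σ) on ℝ, so u(η,σ) = Σ c_n exp(-2n²σ) sin(nη) with c_4=-2: u(η,σ) = -2exp(-32σ)sin(4η).
Substituting back: w(ξ,τ) = u(ξ + τ, τ).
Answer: w(ξ, τ) = -2exp(-32τ)sin(4ξ + 4τ)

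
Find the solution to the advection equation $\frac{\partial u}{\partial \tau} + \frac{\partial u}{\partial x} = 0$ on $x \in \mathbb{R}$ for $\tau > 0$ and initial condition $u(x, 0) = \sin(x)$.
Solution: By method of characteristics (waves move right with speed 1):
Along characteristics $x - \tau =$ const, $u$ is constant, so $u(x,\tau) = f(x - \tau)$ with $f = u( \cdot , 0)$.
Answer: $u(x, \tau) = - \sin(\tau - x)$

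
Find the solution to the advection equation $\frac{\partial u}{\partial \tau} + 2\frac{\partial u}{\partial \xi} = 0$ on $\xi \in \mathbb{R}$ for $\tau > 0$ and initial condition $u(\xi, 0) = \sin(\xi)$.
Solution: By method of characteristics (waves move right with speed 2):
Along characteristics $\xi - 2\tau =$ const, $u$ is constant, so $u(\xi,\tau) = f(\xi - 2\tau)$ with $f = u( \cdot , 0)$.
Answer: $u(\xi, \tau) = - \sin(2 \tau - \xi)$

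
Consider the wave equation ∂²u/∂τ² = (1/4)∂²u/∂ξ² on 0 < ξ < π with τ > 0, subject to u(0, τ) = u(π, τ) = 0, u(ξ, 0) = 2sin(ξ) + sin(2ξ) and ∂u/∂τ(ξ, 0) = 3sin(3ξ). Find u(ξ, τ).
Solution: Separating variables: u = Σ [A_n cos(ω_n τ) + B_n sin(ω_n τ)] sin(nξ), ω_n = n/2. From ICs (B_n = velocity coefficient / ω_n): A_1=2, A_2=1, B_3=2.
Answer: u(ξ, τ) = 2sin(ξ)cos(τ/2) + sin(2ξ)cos(τ) + 2sin(3ξ)sin(3τ/2)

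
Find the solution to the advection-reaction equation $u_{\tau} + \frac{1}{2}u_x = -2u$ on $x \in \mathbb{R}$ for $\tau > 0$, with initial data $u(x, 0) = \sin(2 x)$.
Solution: Substitute $u = e^{-2\tau}w$, i.e. $w = e^{2\tau}u$.
By the product rule, $u_{\tau} = e^{-2\tau}(w_{\tau} - 2w)$, $u_x = e^{-2\tau}w_x$.
Substituting into the PDE and dividing by $e^{-2\tau}$: $w_{\tau} - 2w + \frac{1}{2}w_x = -2w$.
The lower-order terms cancel, leaving the standard advection equation $w_{\tau} + \frac{1}{2}w_x = 0$.
Initial data for $w$: $w(x,0) = u(x,0) = \sin(2 x)$.
Solve for $w$:
  By method of characteristics (waves move right with speed 1/2):
  Along characteristics $x - \frac{1}{2}\tau =$ const, $w$ is constant, so $w(x,\tau) = f(x - \frac{1}{2}\tau)$ with $f = w( \cdot , 0)$.
Hence $w(x,\tau) = \sin(2 x - \tau)$.
Transform back: $u(x,\tau) = e^{-2\tau}w(x,\tau)$.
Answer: $u(x, \tau) = - e^{-2 \tau} \sin(\tau - 2 x)$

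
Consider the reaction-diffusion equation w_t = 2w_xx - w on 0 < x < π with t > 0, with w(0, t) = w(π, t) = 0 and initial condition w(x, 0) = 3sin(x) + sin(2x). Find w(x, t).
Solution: Substitute w = exp(-t)u.
Then w_t = exp(-t)(u_t - u), w_xx = exp(-t)u_xx; substituting and dividing by exp(-t), the lower-order terms cancel: u_t = 2u_xx (standard heat equation).
Data for u: u(x,0) = w(x,0) = 3sin(x) + sin(2x). The boundary conditions carry over: u(0,t) = u(π,t) = 0.
Separating variables: u = Σ c_n exp(-2n²t) sin(nx). From u(x,0) = 3sin(x) + sin(2x): c_1=3, c_2=1.
So u(x,t) = 3exp(-2t)sin(x) + exp(-8t)sin(2x), and w(x,t) = exp(-t)u(x,t).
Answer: w(x, t) = 3exp(-3t)sin(x) + exp(-9t)sin(2x)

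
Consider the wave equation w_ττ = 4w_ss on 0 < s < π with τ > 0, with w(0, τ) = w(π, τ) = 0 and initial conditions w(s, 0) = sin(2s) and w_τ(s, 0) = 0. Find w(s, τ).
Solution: Using separation of variables w = X(s)T(τ):
Eigenfunctions: sin(ns), n = 1, 2, 3, ...
General solution: w(s, τ) = Σ [A_n cos(2n τ) + B_n sin(2n τ)] sin(ns)
From w(s,0) = sin(2s): A_2=1. From w_τ(s,0) = 0: all B_n = 0.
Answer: w(s, τ) = sin(2s)cos(4τ)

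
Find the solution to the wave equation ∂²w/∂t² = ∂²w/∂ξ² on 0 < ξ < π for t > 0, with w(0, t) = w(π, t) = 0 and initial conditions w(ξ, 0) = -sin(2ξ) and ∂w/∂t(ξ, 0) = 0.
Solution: Separating variables: w = Σ [A_n cos(ω_n t) + B_n sin(ω_n t)] sin(nξ), ω_n = n. From ICs: A_2=-1.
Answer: w(ξ, t) = -sin(2ξ)cos(2t)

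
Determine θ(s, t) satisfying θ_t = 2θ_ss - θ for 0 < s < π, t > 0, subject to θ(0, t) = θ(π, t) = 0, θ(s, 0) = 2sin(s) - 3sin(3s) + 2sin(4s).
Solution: Substitute θ = exp(-t)u, i.e. u = exp(t)θ.
By the product rule, θ_t = exp(-t)(u_t - u), θ_ss = exp(-t)u_ss.
Substituting into the PDE and dividing by exp(-t): u_t - u = 2u_ss - u.
The lower-order terms cancel, leaving the standard heat equation u_t = 2u_ss.
Initial data for u: u(s,0) = θ(s,0) = 2sin(s) - 3sin(3s) + 2sin(4s). The boundary conditions carry over: u(0,t) = u(π,t) = 0.
Solve for u:
  Using separation of variables u = X(s)G(t):
  Eigenfunctions: sin(ns), n = 1, 2, 3, ...
  General solution: u(s, t) = Σ c_n sin(ns) exp(-2n² t)
  Matching u(s,0) = 2sin(s) - 3sin(3s) + 2sin(4s) term by term: c_1=2, c_3=-3, c_4=2.
Hence u(s,t) = 2exp(-2t)sin(s) - 3exp(-18t)sin(3s) + 2exp(-32t)sin(4s).
Transform back: θ(s,t) = exp(-t)u(s,t).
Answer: θ(s, t) = 2exp(-3t)sin(s) - 3exp(-19t)sin(3s) + 2exp(-33t)sin(4s)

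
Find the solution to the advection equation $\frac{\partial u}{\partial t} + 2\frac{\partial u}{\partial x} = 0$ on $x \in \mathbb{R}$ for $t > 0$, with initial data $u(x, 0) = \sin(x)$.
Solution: By characteristics ($dx/dt = 2$), $u(x,t) = f(x - 2t)$ with $f = u( \cdot , 0)$.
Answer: $u(x, t) = - \sin(2 t - x)$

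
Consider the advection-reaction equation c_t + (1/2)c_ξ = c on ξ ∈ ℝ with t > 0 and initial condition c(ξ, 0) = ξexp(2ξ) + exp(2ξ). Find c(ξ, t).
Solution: Substitute c = exp(2ξ)u.
Then c_ξ = exp(2ξ)(u_ξ + 2u), c_t = exp(2ξ)u_t; substituting and dividing by exp(2ξ), the lower-order terms cancel: u_t + (1/2)u_ξ = 0 (standard advection equation).
Data for u: u(ξ,0) = exp(-2ξ)c(ξ,0) = ξ + 1.
By characteristics (dξ/dt = 1/2), u(ξ,t) = f(ξ - (1/2)t) with f = u(·, 0).
So u(ξ,t) = -(1/2)t + ξ + 1, and c(ξ,t) = exp(2ξ)u(ξ,t).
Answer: c(ξ, t) = -(1/2)texp(2ξ) + ξexp(2ξ) + exp(2ξ)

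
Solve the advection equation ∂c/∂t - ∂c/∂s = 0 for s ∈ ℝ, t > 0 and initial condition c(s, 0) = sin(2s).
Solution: By characteristics (ds/dt = -1), c(s,t) = f(s + t) with f = c(·, 0).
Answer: c(s, t) = sin(2s + 2t)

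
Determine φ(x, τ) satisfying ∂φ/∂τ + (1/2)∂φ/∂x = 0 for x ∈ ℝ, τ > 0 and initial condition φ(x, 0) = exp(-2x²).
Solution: By method of characteristics (waves move right with speed 1/2):
Along characteristics x - (1/2)τ = const, φ is constant, so φ(x,τ) = f(x - (1/2)τ) with f = φ(·, 0).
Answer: φ(x, τ) = exp(-2(x - τ/2)²)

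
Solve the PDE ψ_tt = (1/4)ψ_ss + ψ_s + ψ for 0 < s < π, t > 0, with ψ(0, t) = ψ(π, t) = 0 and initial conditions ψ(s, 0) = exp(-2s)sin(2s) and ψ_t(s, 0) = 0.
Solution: Substitute ψ = exp(-2s)u.
Then ψ_s = exp(-2s)(u_s - 2u), ψ_ss = exp(-2s)(u_ss - 4u_s + 4u), ψ_tt = exp(-2s)u_tt; substituting and dividing by exp(-2s), the lower-order terms cancel: u_tt = (1/4)u_ss (standard wave equation).
Data for u: u(s,0) = exp(2s)ψ(s,0) = sin(2s); u_t(s,0) = exp(2s)ψ_t(s,0) = 0. The boundary conditions carry over: u(0,t) = u(π,t) = 0.
Separating variables: u = Σ [A_n cos(ω_n t) + B_n sin(ω_n t)] sin(ns), ω_n = n/2. From ICs: A_2=1.
So u(s,t) = sin(2s)cos(t), and ψ(s,t) = exp(-2s)u(s,t).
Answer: ψ(s, t) = exp(-2s)sin(2s)cos(t)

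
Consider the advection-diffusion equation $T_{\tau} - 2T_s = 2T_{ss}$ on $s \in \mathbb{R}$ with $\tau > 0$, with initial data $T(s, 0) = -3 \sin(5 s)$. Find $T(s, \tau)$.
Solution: Change to a moving frame: let $\eta = s + 2\tau$, $\sigma = \tau$ and write $T(s,\tau) = u(\eta,\sigma)$.
By the chain rule $T_{\tau} = u_{\sigma} + 2u_{\eta}$, $T_s = u_{\eta}$, $T_{ss} = u_{\eta\eta}$.
Then $T_{\tau} - 2T_s = u_{\sigma}$: the advection term cancels and the PDE becomes the heat equation $u_{\sigma} = 2u_{\eta\eta}$ on $\eta \in \mathbb{R}$.
Initial data: $u(\eta,0) = T(\eta,0) = -3 \sin(5 \eta)$.
On $\eta \in \mathbb{R}$ each mode satisfies $(\sin(n\eta))'' = -n^2 \sin(n\eta)$, so $e^{-2n^2\sigma} \sin(n\eta)$ solves the heat equation; by superposition $u(\eta,\sigma) = \sum c_n e^{-2n^2\sigma} \sin(n\eta)$.
Reading off the coefficients: $c_5=-3$, so $u(\eta,\sigma) = -3 e^{-50 \sigma} \sin(5 \eta)$.
Substituting back $\eta = s + 2\tau$, $\sigma = \tau$: $T(s,\tau) = u(s + 2\tau, \tau)$.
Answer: $T(s, \tau) = -3 e^{-50 \tau} \sin(10 \tau + 5 s)$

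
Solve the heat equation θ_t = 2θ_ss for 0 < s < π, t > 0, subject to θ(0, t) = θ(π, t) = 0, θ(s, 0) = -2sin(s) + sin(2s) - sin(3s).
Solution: Separating variables: θ = Σ c_n exp(-2n²t) sin(ns). From θ(s,0) = -2sin(s) + sin(2s) - sin(3s): c_1=-2, c_2=1, c_3=-1.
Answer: θ(s, t) = -2exp(-2t)sin(s) + exp(-8t)sin(2s) - exp(-18t)sin(3s)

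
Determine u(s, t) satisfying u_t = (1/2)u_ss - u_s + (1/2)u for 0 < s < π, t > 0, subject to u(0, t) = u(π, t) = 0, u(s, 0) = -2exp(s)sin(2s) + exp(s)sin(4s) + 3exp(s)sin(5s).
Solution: Substitute u = exp(s)w.
Then u_s = exp(s)(w_s + w), u_ss = exp(s)(w_ss + 2w_s + w), u_t = exp(s)w_t; substituting and dividing by exp(s), the lower-order terms cancel: w_t = (1/2)w_ss (standard heat equation).
Data for w: w(s,0) = exp(-s)u(s,0) = -2sin(2s) + sin(4s) + 3sin(5s). The boundary conditions carry over: w(0,t) = w(π,t) = 0.
Separating variables: w = Σ c_n exp(-n²t/2) sin(ns). From w(s,0) = -2sin(2s) + sin(4s) + 3sin(5s): c_2=-2, c_4=1, c_5=3.
So w(s,t) = -2exp(-2t)sin(2s) + exp(-8t)sin(4s) + 3exp(-25t/2)sin(5s), and u(s,t) = exp(s)w(s,t).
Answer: u(s, t) = -2exp(s)exp(-2t)sin(2s) + exp(s)exp(-8t)sin(4s) + 3exp(s)exp(-25t/2)sin(5s)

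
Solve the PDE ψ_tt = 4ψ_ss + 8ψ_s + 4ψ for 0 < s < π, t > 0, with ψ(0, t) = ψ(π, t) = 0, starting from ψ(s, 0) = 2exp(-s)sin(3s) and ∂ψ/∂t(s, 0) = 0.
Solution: Substitute ψ = exp(-s)u.
Then ψ_s = exp(-s)(u_s - u), ψ_ss = exp(-s)(u_ss - 2u_s + u), ψ_tt = exp(-s)u_tt; substituting and dividing by exp(-s), the lower-order terms cancel: u_tt = 4u_ss (standard wave equation).
Data for u: u(s,0) = exp(s)ψ(s,0) = 2sin(3s); u_t(s,0) = exp(s)ψ_t(s,0) = 0. The boundary conditions carry over: u(0,t) = u(π,t) = 0.
Separating variables: u = Σ [A_n cos(ω_n t) + B_n sin(ω_n t)] sin(ns), ω_n = 2n. From ICs: A_3=2.
So u(s,t) = 2sin(3s)cos(6t), and ψ(s,t) = exp(-s)u(s,t).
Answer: ψ(s, t) = 2exp(-s)sin(3s)cos(6t)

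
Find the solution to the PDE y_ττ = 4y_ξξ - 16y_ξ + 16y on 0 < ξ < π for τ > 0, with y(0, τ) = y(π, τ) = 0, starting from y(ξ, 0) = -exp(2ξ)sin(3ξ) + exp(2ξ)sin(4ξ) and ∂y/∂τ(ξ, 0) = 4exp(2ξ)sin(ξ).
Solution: Substitute y = exp(2ξ)u.
Then y_ξ = exp(2ξ)(u_ξ + 2u), y_ξξ = exp(2ξ)(u_ξξ + 4u_ξ + 4u), y_ττ = exp(2ξ)u_ττ; substituting and dividing by exp(2ξ), the lower-order terms cancel: u_ττ = 4u_ξξ (standard wave equation).
Data for u: u(ξ,0) = exp(-2ξ)y(ξ,0) = -sin(3ξ) + sin(4ξ); u_τ(ξ,0) = exp(-2ξ)y_τ(ξ,0) = 4sin(ξ). The boundary conditions carry over: u(0,τ) = u(π,τ) = 0.
Separating variables: u = Σ [A_n cos(ω_n τ) + B_n sin(ω_n τ)] sin(nξ), ω_n = 2n. From ICs (B_n = velocity coefficient / ω_n): A_3=-1, A_4=1, B_1=2.
So u(ξ,τ) = 2sin(ξ)sin(2τ) - sin(3ξ)cos(6τ) + sin(4ξ)cos(8τ), and y(ξ,τ) = exp(2ξ)u(ξ,τ).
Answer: y(ξ, τ) = 2exp(2ξ)sin(ξ)sin(2τ) - exp(2ξ)sin(3ξ)cos(6τ) + exp(2ξ)sin(4ξ)cos(8τ)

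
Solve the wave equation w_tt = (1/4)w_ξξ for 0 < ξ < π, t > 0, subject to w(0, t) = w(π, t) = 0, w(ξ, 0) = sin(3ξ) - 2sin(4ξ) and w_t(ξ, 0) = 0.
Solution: Separating variables: w = Σ [A_n cos(ω_n t) + B_n sin(ω_n t)] sin(nξ), ω_n = n/2. From ICs: A_3=1, A_4=-2.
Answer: w(ξ, t) = sin(3ξ)cos(3t/2) - 2sin(4ξ)cos(2t)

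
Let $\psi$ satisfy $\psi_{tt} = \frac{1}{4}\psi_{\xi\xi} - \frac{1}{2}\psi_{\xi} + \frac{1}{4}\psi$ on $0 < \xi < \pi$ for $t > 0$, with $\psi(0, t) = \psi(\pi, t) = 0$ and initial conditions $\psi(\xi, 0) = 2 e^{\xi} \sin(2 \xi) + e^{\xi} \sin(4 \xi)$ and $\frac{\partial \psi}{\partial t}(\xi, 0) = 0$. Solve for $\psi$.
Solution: Substitute $\psi = e^{\xi}u$.
Then $\psi_{\xi} = e^{\xi}(u_{\xi} + u)$, $\psi_{\xi\xi} = e^{\xi}(u_{\xi\xi} + 2u_{\xi} + u)$, $\psi_{tt} = e^{\xi}u_{tt}$; substituting and dividing by $e^{\xi}$, the lower-order terms cancel: $u_{tt} = \frac{1}{4}u_{\xi\xi}$ (standard wave equation).
Data for $u$: $u(\xi,0) = e^{-\xi}\psi(\xi,0) = 2 \sin(2 \xi) + \sin(4 \xi)$; $u_t(\xi,0) = e^{-\xi}\psi_t(\xi,0) = 0$. The boundary conditions carry over: $u(0,t) = u(\pi,t) = 0$.
Separating variables: $u = \sum [A_n \cos(\omega_n t) + B_n \sin(\omega_n t)] \sin(n\xi)$, $\omega_n = n/2$. From ICs: $A_2=2, A_4=1$.
So $u(\xi,t) = 2 \sin(2 \xi) \cos(t) + \sin(4 \xi) \cos(2 t)$, and $\psi(\xi,t) = e^{\xi}u(\xi,t)$.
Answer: $\psi(\xi, t) = 2 e^{\xi} \sin(2 \xi) \cos(t) + e^{\xi} \sin(4 \xi) \cos(2 t)$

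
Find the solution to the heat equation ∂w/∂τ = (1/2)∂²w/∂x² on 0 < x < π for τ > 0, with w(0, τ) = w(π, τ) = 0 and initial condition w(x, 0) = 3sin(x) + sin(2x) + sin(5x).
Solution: Using separation of variables w = X(x)T(τ):
Eigenfunctions: sin(nx), n = 1, 2, 3, ...
General solution: w(x, τ) = Σ c_n sin(nx) exp(-n² τ/2)
Matching w(x,0) = 3sin(x) + sin(2x) + sin(5x) term by term: c_1=3, c_2=1, c_5=1.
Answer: w(x, τ) = exp(-2τ)sin(2x) + 3exp(-τ/2)sin(x) + exp(-25τ/2)sin(5x)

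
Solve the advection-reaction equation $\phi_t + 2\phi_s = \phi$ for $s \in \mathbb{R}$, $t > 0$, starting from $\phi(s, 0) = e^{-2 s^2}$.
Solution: Substitute $\phi = e^{t}u$.
Then $\phi_t = e^{t}(u_t + u)$, $\phi_s = e^{t}u_s$; substituting and dividing by $e^{t}$, the lower-order terms cancel: $u_t + 2u_s = 0$ (standard advection equation).
Data for $u$: $u(s,0) = \phi(s,0) = e^{-2 s^2}$.
By characteristics ($ds/dt = 2$), $u(s,t) = f(s - 2t)$ with $f = u( \cdot , 0)$.
So $u(s,t) = e^{-2 (s - 2 t)^2}$, and $\phi(s,t) = e^{t}u(s,t)$.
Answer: $\phi(s, t) = e^{t} e^{-2 (s - 2 t)^2}$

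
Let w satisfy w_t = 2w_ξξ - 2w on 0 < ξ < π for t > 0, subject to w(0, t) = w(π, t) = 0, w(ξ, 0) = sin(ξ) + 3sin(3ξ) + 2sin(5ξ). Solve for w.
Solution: Substitute w = exp(-2t)u.
Then w_t = exp(-2t)(u_t - 2u), w_ξξ = exp(-2t)u_ξξ; substituting and dividing by exp(-2t), the lower-order terms cancel: u_t = 2u_ξξ (standard heat equation).
Data for u: u(ξ,0) = w(ξ,0) = sin(ξ) + 3sin(3ξ) + 2sin(5ξ). The boundary conditions carry over: u(0,t) = u(π,t) = 0.
Separating variables: u = Σ c_n exp(-2n²t) sin(nξ). From u(ξ,0) = sin(ξ) + 3sin(3ξ) + 2sin(5ξ): c_1=1, c_3=3, c_5=2.
So u(ξ,t) = exp(-2t)sin(ξ) + 3exp(-18t)sin(3ξ) + 2exp(-50t)sin(5ξ), and w(ξ,t) = exp(-2t)u(ξ,t).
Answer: w(ξ, t) = exp(-4t)sin(ξ) + 3exp(-20t)sin(3ξ) + 2exp(-52t)sin(5ξ)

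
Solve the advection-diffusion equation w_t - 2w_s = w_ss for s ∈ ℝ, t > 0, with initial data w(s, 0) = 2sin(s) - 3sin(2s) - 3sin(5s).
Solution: Change to a moving frame: let η = s + 2t, σ = t and write w(s,t) = u(η,σ).
By the chain rule w_t = u_σ + 2u_η, w_s = u_η, w_ss = u_ηη.
Then w_t - 2w_s = u_σ: the advection term cancels and the PDE becomes the heat equation u_σ = u_ηη on η ∈ ℝ.
Initial data: u(η,0) = w(η,0) = 2sin(η) - 3sin(2η) - 3sin(5η).
On η ∈ ℝ each mode satisfies (sin(nη))″ = -n² sin(nη), so exp(-n²σ) sin(nη) solves the heat equation; by superposition u(η,σ) = Σ c_n exp(-n²σ) sin(nη).
Reading off the coefficients: c_1=2, c_2=-3, c_5=-3, so u(η,σ) = 2exp(-σ)sin(η) - 3exp(-4σ)sin(2η) - 3exp(-25σ)sin(5η).
Substituting back η = s + 2t, σ = t: w(s,t) = u(s + 2t, t).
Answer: w(s, t) = 2exp(-t)sin(s + 2t) - 3exp(-4t)sin(2s + 4t) - 3exp(-25t)sin(5s + 10t)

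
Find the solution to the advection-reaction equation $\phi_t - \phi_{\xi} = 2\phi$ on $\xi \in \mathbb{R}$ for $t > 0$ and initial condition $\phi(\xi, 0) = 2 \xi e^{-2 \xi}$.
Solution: Substitute $\phi = e^{-2\xi}u$.
Then $\phi_{\xi} = e^{-2\xi}(u_{\xi} - 2u)$, $\phi_t = e^{-2\xi}u_t$; substituting and dividing by $e^{-2\xi}$, the lower-order terms cancel: $u_t - u_{\xi} = 0$ (standard advection equation).
Data for $u$: $u(\xi,0) = e^{2\xi}\phi(\xi,0) = 2 \xi$.
By characteristics ($d\xi/dt = -1$), $u(\xi,t) = f(\xi + t)$ with $f = u( \cdot , 0)$.
So $u(\xi,t) = 2 t + 2 \xi$, and $\phi(\xi,t) = e^{-2\xi}u(\xi,t)$.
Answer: $\phi(\xi, t) = 2 \xi e^{-2 \xi} + 2 t e^{-2 \xi}$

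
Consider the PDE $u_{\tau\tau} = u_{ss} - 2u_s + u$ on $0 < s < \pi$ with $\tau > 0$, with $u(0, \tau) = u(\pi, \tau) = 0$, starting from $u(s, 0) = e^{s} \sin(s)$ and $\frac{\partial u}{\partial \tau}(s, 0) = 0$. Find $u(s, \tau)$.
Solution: Substitute $u = e^{s}w$.
Then $u_s = e^{s}(w_s + w)$, $u_{ss} = e^{s}(w_{ss} + 2w_s + w)$, $u_{\tau\tau} = e^{s}w_{\tau\tau}$; substituting and dividing by $e^{s}$, the lower-order terms cancel: $w_{\tau\tau} = w_{ss}$ (standard wave equation).
Data for $w$: $w(s,0) = e^{-s}u(s,0) = \sin(s)$; $w_{\tau}(s,0) = e^{-s}u_{\tau}(s,0) = 0$. The boundary conditions carry over: $w(0,\tau) = w(\pi,\tau) = 0$.
Separating variables: $w = \sum [A_n \cos(\omega_n \tau) + B_n \sin(\omega_n \tau)] \sin(ns)$, $\omega_n = n$. From ICs: $A_1=1$.
So $w(s,\tau) = \sin(s) \cos(\tau)$, and $u(s,\tau) = e^{s}w(s,\tau)$.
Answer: $u(s, \tau) = e^{s} \sin(s) \cos(\tau)$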